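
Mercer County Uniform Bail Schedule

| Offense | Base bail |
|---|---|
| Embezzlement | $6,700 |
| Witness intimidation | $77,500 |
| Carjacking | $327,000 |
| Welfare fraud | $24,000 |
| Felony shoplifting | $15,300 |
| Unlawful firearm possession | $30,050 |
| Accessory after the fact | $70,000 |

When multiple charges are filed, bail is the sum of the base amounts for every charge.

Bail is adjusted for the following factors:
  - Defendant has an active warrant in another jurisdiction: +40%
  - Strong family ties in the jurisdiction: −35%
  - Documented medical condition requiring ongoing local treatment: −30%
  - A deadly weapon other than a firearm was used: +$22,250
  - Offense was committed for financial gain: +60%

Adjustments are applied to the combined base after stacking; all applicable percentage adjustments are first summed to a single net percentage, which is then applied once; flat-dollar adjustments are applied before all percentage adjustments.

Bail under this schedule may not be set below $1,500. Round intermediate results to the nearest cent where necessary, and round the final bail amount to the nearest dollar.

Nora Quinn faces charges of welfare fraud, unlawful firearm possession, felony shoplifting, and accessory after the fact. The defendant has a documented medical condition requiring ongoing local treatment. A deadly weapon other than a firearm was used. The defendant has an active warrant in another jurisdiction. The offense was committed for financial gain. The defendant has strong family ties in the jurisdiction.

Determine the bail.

Base amounts from the schedule: welfare fraud $24,000; unlawful firearm possession $30,050; felony shoplifting $15,300; accessory after the fact $70,000.
Stacking rule: sum of all bases. $24,000 + $30,050 + $15,300 + $70,000 = $139,350.
A deadly weapon other than a firearm was used (+$22,250 flat): $139,350 + $22,250 = $161,600.
Net percentage adjustment: +40% −35% −30% +60% = +35%. $161,600 × 1.35 = $218,160.
$218,160 is at or above the $1,500 minimum.

$218,160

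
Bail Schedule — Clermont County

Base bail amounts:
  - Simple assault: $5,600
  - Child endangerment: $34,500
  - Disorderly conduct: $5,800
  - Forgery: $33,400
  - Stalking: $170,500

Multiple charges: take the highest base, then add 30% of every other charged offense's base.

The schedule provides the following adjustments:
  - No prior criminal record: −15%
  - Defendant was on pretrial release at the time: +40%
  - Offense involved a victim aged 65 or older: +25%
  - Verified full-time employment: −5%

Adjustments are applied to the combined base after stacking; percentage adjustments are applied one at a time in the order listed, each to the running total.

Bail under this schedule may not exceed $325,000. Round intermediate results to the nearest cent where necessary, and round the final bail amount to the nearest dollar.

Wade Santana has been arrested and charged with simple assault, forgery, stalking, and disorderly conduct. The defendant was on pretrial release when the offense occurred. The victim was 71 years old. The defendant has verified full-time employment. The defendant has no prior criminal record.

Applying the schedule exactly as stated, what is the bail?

$259,930

Base amounts from the schedule: simple assault $5,600; forgery $33,400; stalking $170,500; disorderly conduct $5,800.
Stacking rule: highest base plus 30% of each additional charge. Highest is stalking at $170,500. Additional: $5,600 × 30% = $1,680; $33,400 × 30% = $10,020; $5,800 × 30% = $1,740. Combined base = $170,500 + $13,440 = $183,940.
No prior criminal record (−15%): $183,940 × 0.85 = $156,349.
Defendant was on pretrial release at the time (+40%): $156,349 × 1.4 = $218,888.60.
Offense involved a victim aged 65 or older (+25%): $218,888.60 × 1.25 = $273,610.75.
Verified full-time employment (−5%): $273,610.75 × 0.95 = $259,930.21.
$259,930.21 is within the $325,000 maximum.
Rounded to the nearest dollar: $259,930.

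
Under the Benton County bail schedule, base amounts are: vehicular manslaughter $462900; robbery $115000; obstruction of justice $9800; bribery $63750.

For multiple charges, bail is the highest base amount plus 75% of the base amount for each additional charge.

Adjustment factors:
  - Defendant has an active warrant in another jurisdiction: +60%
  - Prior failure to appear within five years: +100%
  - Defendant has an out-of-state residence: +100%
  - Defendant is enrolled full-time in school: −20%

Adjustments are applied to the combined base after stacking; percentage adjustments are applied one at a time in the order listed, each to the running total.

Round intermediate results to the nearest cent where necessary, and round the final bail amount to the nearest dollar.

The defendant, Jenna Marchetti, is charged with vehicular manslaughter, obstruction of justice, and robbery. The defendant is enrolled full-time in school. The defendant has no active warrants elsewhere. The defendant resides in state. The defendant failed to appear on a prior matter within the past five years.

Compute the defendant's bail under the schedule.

$890400

Base amounts from the schedule: vehicular manslaughter $462900; obstruction of justice $9800; robbery $115000.
Stacking rule: highest base plus 75% of each additional charge. Highest is vehicular manslaughter at $462900. Additional: $9800 × 75% = $7350; $115000 × 75% = $86250. Combined base = $462900 + $93600 = $556500.
Prior failure to appear within five years (+100%): $556500 × 2 = $1113000.
Defendant is enrolled full-time in school (−20%): $1113000 × 0.8 = $890400.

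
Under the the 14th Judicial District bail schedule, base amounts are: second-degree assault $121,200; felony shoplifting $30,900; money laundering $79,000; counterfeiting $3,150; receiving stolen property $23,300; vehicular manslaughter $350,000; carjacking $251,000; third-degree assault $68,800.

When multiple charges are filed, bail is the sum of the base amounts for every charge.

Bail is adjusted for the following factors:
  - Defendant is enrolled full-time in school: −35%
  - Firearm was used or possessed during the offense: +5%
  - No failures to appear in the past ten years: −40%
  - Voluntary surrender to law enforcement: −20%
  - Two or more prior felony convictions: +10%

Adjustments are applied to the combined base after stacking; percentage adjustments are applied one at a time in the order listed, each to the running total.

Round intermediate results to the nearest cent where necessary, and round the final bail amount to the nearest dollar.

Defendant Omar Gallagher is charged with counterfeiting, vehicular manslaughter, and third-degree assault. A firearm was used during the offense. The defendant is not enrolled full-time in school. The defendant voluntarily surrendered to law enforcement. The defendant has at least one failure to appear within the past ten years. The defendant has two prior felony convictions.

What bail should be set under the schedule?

$389,882

Base amounts from the schedule: counterfeiting $3,150; vehicular manslaughter $350,000; third-degree assault $68,800.
Stacking rule: sum of all bases. $3,150 + $350,000 + $68,800 = $421,950.
Firearm was used or possessed during the offense (+5%): $421,950 × 1.05 = $443,047.50.
Voluntary surrender to law enforcement (−20%): $443,047.50 × 0.8 = $354,438.
Two or more prior felony convictions (+10%): $354,438 × 1.1 = $389,881.80.
Rounded to the nearest dollar: $389,882.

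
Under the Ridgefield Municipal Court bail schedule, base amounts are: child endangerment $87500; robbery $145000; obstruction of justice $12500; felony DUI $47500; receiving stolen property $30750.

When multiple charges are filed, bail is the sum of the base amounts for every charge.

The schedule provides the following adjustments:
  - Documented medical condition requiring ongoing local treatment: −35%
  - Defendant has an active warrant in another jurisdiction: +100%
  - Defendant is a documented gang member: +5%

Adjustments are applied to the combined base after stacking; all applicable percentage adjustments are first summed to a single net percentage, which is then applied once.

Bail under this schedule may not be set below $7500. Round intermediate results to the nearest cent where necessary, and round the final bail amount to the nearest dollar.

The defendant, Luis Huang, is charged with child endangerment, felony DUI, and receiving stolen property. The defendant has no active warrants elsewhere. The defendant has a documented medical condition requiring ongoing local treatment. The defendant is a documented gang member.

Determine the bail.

$116025

Base amounts from the schedule: child endangerment $87500; felony DUI $47500; receiving stolen property $30750.
Stacking rule: sum of all bases. $87500 + $47500 + $30750 = $165750.
Net percentage adjustment: −35% +5% = −30%. $165750 × 0.7 = $116025.
$116025 is at or above the $7500 minimum.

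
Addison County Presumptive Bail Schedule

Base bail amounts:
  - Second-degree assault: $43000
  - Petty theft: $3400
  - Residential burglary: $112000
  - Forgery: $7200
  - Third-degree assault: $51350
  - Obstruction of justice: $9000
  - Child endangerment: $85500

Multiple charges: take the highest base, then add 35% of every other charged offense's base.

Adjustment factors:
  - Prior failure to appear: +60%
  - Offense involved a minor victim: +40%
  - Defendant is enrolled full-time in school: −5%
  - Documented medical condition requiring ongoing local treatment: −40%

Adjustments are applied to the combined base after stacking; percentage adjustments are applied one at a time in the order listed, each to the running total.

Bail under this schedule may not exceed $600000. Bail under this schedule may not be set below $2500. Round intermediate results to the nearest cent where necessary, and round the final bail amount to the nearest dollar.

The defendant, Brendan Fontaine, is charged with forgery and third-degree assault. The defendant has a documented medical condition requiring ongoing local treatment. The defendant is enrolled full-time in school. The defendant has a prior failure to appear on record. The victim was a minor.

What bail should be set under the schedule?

Base amounts from the schedule: forgery $7200; third-degree assault $51350.
Stacking rule: highest base plus 35% of each additional charge. Highest is third-degree assault at $51350. Additional: $7200 × 35% = $2520. Combined base = $51350 + $2520 = $53870.
Prior failure to appear (+60%): $53870 × 1.6 = $86192.
Offense involved a minor victim (+40%): $86192 × 1.4 = $120668.80.
Defendant is enrolled full-time in school (−5%): $120668.80 × 0.95 = $114635.36.
Documented medical condition requiring ongoing local treatment (−40%): $114635.36 × 0.6 = $68781.22.
$68781.22 is within the $600000 maximum.
$68781.22 is at or above the $2500 minimum.
Rounded to the nearest dollar: $68781.

$68781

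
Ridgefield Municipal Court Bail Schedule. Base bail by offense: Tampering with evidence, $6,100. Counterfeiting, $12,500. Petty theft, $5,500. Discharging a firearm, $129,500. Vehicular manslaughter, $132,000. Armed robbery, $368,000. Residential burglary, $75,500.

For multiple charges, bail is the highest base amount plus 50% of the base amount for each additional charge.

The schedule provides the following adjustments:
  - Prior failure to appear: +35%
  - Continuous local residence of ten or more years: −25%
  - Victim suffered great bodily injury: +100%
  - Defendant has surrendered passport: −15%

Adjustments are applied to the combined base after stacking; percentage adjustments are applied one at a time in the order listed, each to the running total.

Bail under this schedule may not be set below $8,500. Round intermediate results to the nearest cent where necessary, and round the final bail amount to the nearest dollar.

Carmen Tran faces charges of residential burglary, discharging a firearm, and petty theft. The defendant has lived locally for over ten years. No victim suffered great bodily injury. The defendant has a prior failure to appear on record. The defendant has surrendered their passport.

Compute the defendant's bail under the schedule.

$146,306

Base amounts from the schedule: residential burglary $75,500; discharging a firearm $129,500; petty theft $5,500.
Stacking rule: highest base plus 50% of each additional charge. Highest is discharging a firearm at $129,500. Additional: $75,500 × 50% = $37,750; $5,500 × 50% = $2,750. Combined base = $129,500 + $40,500 = $170,000.
Prior failure to appear (+35%): $170,000 × 1.35 = $229,500.
Continuous local residence of ten or more years (−25%): $229,500 × 0.75 = $172,125.
Defendant has surrendered passport (−15%): $172,125 × 0.85 = $146,306.25.
$146,306.25 is at or above the $8,500 minimum.
Rounded to the nearest dollar: $146,306.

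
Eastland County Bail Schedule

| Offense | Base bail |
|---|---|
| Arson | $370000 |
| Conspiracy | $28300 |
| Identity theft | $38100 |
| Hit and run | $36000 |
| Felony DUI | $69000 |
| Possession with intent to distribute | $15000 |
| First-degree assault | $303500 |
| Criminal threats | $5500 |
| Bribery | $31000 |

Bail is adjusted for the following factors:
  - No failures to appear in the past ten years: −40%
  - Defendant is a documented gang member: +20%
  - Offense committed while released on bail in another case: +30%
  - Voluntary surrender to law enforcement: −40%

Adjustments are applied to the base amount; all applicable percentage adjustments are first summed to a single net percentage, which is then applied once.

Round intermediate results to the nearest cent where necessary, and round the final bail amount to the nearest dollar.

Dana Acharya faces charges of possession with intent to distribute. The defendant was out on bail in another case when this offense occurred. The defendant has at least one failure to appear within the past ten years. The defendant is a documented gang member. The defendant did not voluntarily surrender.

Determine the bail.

Base amounts from the schedule: possession with intent to distribute $15000.
Single charge. Combined base = $15000.
Net percentage adjustment: +20% +30% = +50%. $15000 × 1.5 = $22500.

$22500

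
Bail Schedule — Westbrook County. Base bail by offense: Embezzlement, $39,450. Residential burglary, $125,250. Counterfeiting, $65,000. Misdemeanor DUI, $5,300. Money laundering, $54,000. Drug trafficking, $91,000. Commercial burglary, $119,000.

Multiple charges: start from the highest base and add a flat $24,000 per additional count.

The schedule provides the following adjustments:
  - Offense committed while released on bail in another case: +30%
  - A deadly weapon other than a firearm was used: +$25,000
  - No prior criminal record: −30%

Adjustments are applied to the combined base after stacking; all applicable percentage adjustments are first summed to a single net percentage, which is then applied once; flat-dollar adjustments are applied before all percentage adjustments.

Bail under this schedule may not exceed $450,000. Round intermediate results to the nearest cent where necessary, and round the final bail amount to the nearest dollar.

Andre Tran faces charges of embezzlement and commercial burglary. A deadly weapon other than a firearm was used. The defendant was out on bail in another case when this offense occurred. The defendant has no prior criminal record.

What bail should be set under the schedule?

Base amounts from the schedule: embezzlement $39,450; commercial burglary $119,000.
Stacking rule: highest base plus $24,000 per additional charge. Highest is commercial burglary at $119,000; 1 additional charge → +$24,000. Combined base = $143,000.
A deadly weapon other than a firearm was used (+$25,000 flat): $143,000 + $25,000 = $168,000.
Net percentage adjustment: +30% −30% = +0%. $168,000 × 1 = $168,000.
$168,000 is within the $450,000 maximum.

$168,000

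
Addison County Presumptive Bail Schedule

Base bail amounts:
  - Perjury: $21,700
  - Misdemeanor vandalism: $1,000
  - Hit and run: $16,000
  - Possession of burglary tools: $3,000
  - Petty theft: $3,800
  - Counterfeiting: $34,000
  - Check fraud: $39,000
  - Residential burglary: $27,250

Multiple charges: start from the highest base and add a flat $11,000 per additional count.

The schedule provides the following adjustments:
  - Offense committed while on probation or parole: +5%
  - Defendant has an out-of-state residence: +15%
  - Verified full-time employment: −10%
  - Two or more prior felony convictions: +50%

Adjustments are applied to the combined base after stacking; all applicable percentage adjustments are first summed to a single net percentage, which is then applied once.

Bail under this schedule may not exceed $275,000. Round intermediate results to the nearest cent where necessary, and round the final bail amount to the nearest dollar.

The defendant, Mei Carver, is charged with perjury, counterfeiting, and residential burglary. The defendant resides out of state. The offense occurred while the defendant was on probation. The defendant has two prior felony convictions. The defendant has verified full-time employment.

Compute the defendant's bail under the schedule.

$89,600

Base amounts from the schedule: perjury $21,700; counterfeiting $34,000; residential burglary $27,250.
Stacking rule: highest base plus $11,000 per additional charge. Highest is counterfeiting at $34,000; 2 additional charges → +$22,000. Combined base = $56,000.
Net percentage adjustment: +5% +15% −10% +50% = +60%. $56,000 × 1.6 = $89,600.
$89,600 is within the $275,000 maximum.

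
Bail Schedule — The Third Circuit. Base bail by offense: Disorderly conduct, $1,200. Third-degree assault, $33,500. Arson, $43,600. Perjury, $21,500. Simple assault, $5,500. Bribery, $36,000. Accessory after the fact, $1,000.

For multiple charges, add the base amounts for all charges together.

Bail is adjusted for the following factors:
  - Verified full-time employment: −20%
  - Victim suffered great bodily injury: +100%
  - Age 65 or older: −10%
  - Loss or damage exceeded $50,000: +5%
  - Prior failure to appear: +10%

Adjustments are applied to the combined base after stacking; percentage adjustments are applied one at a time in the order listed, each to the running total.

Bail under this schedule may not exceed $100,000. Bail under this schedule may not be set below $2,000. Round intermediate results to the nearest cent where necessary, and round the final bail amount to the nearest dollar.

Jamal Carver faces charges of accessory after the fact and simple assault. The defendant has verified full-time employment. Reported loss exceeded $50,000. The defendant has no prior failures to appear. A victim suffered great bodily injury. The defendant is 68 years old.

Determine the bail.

$9,828

Base amounts from the schedule: accessory after the fact $1,000; simple assault $5,500.
Stacking rule: sum of all bases. $1,000 + $5,500 = $6,500.
Verified full-time employment (−20%): $6,500 × 0.8 = $5,200.
Victim suffered great bodily injury (+100%): $5,200 × 2 = $10,400.
Age 65 or older (−10%): $10,400 × 0.9 = $9,360.
Loss or damage exceeded $50,000 (+5%): $9,360 × 1.05 = $9,828.
$9,828 is within the $100,000 maximum.
$9,828 is at or above the $2,000 minimum.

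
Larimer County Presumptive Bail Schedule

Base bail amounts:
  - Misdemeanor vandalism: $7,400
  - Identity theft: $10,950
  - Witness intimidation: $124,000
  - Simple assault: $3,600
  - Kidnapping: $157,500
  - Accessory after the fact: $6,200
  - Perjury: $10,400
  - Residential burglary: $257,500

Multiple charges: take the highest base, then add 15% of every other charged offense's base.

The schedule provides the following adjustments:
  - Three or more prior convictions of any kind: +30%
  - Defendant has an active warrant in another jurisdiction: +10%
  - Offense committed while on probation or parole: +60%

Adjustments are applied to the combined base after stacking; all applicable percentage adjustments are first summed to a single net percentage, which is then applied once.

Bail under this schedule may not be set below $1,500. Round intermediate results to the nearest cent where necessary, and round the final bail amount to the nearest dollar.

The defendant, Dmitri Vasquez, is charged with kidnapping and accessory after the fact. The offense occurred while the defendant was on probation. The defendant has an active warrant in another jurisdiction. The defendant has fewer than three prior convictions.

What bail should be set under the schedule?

Base amounts from the schedule: kidnapping $157,500; accessory after the fact $6,200.
Stacking rule: highest base plus 15% of each additional charge. Highest is kidnapping at $157,500. Additional: $6,200 × 15% = $930. Combined base = $157,500 + $930 = $158,430.
Net percentage adjustment: +10% +60% = +70%. $158,430 × 1.7 = $269,331.
$269,331 is at or above the $1,500 minimum.

$269,331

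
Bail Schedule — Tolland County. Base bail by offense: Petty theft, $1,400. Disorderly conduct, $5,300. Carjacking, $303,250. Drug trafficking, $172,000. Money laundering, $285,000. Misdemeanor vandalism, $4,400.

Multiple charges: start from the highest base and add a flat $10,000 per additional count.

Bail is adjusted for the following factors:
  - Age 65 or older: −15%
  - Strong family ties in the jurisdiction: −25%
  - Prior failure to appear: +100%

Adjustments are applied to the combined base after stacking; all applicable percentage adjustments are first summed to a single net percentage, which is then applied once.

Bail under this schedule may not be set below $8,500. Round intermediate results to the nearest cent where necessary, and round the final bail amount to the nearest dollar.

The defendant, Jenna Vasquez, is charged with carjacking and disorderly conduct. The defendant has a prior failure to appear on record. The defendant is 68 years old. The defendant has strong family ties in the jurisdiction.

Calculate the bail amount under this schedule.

Base amounts from the schedule: carjacking $303,250; disorderly conduct $5,300.
Stacking rule: highest base plus $10,000 per additional charge. Highest is carjacking at $303,250; 1 additional charge → +$10,000. Combined base = $313,250.
Net percentage adjustment: −15% −25% +100% = +60%. $313,250 × 1.6 = $501,200.
$501,200 is at or above the $8,500 minimum.

$501,200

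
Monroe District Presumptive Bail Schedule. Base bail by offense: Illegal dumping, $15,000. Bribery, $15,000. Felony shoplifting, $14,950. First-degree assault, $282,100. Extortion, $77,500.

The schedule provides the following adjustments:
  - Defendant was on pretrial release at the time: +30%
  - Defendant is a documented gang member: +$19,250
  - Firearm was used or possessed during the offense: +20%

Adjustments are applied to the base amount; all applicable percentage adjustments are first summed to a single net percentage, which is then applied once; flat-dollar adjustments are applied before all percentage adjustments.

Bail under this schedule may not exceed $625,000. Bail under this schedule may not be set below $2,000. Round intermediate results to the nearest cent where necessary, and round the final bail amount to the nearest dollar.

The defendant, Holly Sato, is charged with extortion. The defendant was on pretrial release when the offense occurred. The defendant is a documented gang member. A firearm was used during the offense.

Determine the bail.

Base amounts from the schedule: extortion $77,500.
Single charge. Combined base = $77,500.
Defendant is a documented gang member (+$19,250 flat): $77,500 + $19,250 = $96,750.
Net percentage adjustment: +30% +20% = +50%. $96,750 × 1.5 = $145,125.
$145,125 is within the $625,000 maximum.
$145,125 is at or above the $2,000 minimum.

$145,125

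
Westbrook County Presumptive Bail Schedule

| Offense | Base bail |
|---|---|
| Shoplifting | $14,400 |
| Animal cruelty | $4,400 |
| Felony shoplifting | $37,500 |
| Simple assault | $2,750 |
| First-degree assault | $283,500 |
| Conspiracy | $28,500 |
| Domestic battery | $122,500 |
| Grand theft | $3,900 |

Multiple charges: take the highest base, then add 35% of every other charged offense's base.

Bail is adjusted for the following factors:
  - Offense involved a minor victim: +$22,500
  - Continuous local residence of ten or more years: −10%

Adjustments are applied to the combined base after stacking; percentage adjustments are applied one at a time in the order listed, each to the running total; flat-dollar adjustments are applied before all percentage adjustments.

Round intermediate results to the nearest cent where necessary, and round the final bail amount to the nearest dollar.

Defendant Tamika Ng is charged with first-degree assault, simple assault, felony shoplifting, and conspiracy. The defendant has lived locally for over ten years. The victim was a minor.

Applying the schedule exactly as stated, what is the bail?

$297,056

Base amounts from the schedule: first-degree assault $283,500; simple assault $2,750; felony shoplifting $37,500; conspiracy $28,500.
Stacking rule: highest base plus 35% of each additional charge. Highest is first-degree assault at $283,500. Additional: $2,750 × 35% = $962.50; $37,500 × 35% = $13,125; $28,500 × 35% = $9,975. Combined base = $283,500 + $24,062.50 = $307,562.50.
Offense involved a minor victim (+$22,500 flat): $307,562.50 + $22,500 = $330,062.50.
Continuous local residence of ten or more years (−10%): $330,062.50 × 0.9 = $297,056.25.
Rounded to the nearest dollar: $297,056.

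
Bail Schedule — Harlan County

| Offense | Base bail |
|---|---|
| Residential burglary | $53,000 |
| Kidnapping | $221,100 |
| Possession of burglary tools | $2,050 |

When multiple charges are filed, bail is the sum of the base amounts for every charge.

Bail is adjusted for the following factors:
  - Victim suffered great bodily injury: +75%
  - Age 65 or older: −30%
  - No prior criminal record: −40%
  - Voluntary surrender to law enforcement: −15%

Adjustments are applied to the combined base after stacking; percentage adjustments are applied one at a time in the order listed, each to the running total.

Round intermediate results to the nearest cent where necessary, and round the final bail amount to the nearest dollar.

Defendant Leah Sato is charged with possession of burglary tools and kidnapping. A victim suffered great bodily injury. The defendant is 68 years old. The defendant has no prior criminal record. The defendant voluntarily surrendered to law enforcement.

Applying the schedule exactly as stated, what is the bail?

$139,413

Base amounts from the schedule: possession of burglary tools $2,050; kidnapping $221,100.
Stacking rule: sum of all bases. $2,050 + $221,100 = $223,150.
Victim suffered great bodily injury (+75%): $223,150 × 1.75 = $390,512.50.
Age 65 or older (−30%): $390,512.50 × 0.7 = $273,358.75.
No prior criminal record (−40%): $273,358.75 × 0.6 = $164,015.25.
Voluntary surrender to law enforcement (−15%): $164,015.25 × 0.85 = $139,412.96.
Rounded to the nearest dollar: $139,413.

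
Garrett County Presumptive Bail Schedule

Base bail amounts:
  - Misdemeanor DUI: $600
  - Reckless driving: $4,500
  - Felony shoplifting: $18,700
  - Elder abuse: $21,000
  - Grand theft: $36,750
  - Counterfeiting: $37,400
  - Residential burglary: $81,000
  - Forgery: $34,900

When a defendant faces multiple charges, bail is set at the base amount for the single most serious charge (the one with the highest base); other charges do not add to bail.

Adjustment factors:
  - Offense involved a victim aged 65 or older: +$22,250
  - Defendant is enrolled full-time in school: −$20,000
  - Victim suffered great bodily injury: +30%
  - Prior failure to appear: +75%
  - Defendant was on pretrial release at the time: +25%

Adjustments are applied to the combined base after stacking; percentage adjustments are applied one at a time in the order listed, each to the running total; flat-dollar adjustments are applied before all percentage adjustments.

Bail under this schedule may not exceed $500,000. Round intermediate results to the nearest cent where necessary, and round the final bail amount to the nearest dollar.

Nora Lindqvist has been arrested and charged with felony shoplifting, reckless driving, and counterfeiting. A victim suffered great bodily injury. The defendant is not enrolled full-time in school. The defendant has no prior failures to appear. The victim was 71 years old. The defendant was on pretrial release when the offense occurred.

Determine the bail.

$96,931

Base amounts from the schedule: felony shoplifting $18,700; reckless driving $4,500; counterfeiting $37,400.
Stacking rule: use the highest base only. Highest is counterfeiting at $37,400. Combined base = $37,400.
Offense involved a victim aged 65 or older (+$22,250 flat): $37,400 + $22,250 = $59,650.
Victim suffered great bodily injury (+30%): $59,650 × 1.3 = $77,545.
Defendant was on pretrial release at the time (+25%): $77,545 × 1.25 = $96,931.25.
$96,931.25 is within the $500,000 maximum.
Rounded to the nearest dollar: $96,931.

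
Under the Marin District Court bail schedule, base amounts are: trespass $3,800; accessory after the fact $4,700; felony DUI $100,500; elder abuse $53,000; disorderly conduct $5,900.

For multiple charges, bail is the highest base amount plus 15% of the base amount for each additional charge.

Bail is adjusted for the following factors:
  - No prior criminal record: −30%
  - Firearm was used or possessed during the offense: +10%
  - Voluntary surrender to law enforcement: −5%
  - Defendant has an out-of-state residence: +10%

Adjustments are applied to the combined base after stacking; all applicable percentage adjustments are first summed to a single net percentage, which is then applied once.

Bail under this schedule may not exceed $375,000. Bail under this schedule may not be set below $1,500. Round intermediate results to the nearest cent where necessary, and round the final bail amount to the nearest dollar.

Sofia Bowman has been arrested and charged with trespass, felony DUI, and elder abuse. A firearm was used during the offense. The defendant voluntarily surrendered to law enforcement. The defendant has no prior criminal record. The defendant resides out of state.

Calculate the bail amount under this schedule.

Base amounts from the schedule: trespass $3,800; felony DUI $100,500; elder abuse $53,000.
Stacking rule: highest base plus 15% of each additional charge. Highest is felony DUI at $100,500. Additional: $3,800 × 15% = $570; $53,000 × 15% = $7,950. Combined base = $100,500 + $8,520 = $109,020.
Net percentage adjustment: −30% +10% −5% +10% = −15%. $109,020 × 0.85 = $92,667.
$92,667 is within the $375,000 maximum.
$92,667 is at or above the $1,500 minimum.

$92,667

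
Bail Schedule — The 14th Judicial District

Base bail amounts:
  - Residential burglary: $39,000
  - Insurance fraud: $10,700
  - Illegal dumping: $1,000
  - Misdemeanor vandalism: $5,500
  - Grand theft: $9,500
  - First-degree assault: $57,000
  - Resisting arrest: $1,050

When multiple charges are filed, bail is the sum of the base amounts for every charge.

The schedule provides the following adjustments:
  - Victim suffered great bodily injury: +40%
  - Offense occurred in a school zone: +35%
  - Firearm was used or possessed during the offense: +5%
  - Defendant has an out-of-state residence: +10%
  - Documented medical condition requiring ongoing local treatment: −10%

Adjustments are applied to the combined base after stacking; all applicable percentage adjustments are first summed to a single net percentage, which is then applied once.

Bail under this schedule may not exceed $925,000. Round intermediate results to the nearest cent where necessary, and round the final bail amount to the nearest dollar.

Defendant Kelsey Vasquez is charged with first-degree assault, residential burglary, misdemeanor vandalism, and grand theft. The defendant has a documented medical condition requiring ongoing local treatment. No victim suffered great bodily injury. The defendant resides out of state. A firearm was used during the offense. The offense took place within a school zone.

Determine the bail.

Base amounts from the schedule: first-degree assault $57,000; residential burglary $39,000; misdemeanor vandalism $5,500; grand theft $9,500.
Stacking rule: sum of all bases. $57,000 + $39,000 + $5,500 + $9,500 = $111,000.
Net percentage adjustment: +35% +5% +10% −10% = +40%. $111,000 × 1.4 = $155,400.
$155,400 is within the $925,000 maximum.

$155,400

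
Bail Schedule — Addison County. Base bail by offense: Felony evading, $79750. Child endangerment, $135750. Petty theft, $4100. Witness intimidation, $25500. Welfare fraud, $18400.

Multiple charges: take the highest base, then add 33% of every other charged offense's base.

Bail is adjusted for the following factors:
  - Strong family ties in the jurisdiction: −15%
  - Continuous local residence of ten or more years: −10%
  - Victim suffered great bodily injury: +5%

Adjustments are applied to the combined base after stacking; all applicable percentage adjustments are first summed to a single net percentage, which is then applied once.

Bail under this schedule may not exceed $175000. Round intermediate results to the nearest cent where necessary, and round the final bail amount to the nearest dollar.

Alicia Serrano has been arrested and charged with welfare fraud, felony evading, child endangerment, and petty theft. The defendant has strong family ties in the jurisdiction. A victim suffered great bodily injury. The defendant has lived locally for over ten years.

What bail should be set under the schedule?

$135594

Base amounts from the schedule: welfare fraud $18400; felony evading $79750; child endangerment $135750; petty theft $4100.
Stacking rule: highest base plus 33% of each additional charge. Highest is child endangerment at $135750. Additional: $18400 × 33% = $6072; $79750 × 33% = $26317.50; $4100 × 33% = $1353. Combined base = $135750 + $33742.50 = $169492.50.
Net percentage adjustment: −15% −10% +5% = −20%. $169492.50 × 0.8 = $135594.
$135594 is within the $175000 maximum.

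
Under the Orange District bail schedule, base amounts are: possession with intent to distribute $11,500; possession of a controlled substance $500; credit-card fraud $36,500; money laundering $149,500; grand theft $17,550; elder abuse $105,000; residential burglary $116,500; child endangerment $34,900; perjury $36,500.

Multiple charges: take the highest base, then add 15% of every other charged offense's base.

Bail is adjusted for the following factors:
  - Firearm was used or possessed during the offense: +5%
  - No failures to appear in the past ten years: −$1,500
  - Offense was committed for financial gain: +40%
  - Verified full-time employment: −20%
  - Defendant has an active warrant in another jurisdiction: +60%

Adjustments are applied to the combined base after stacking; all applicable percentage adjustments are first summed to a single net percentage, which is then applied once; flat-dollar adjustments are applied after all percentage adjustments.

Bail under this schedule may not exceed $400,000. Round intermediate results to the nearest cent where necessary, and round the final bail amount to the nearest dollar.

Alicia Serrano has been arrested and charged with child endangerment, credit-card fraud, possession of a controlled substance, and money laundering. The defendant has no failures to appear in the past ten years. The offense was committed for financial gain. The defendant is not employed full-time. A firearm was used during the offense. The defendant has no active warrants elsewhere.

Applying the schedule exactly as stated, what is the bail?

Base amounts from the schedule: child endangerment $34,900; credit-card fraud $36,500; possession of a controlled substance $500; money laundering $149,500.
Stacking rule: highest base plus 15% of each additional charge. Highest is money laundering at $149,500. Additional: $34,900 × 15% = $5,235; $36,500 × 15% = $5,475; $500 × 15% = $75. Combined base = $149,500 + $10,785 = $160,285.
Net percentage adjustment: +5% +40% = +45%. $160,285 × 1.45 = $232,413.25.
No failures to appear in the past ten years (−$1,500 flat): $232,413.25 − $1,500 = $230,913.25.
$230,913.25 is within the $400,000 maximum.
Rounded to the nearest dollar: $230,913.

$230,913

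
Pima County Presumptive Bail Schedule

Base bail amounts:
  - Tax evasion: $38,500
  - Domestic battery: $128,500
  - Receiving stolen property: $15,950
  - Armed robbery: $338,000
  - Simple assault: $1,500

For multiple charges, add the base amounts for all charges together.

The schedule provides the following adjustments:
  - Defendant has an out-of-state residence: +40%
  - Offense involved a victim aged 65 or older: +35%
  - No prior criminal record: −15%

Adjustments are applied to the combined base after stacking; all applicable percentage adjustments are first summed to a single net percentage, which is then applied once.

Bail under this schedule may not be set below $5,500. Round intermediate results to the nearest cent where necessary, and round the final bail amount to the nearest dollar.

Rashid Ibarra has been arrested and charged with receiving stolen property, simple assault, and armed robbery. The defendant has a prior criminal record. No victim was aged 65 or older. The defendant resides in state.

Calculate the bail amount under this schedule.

Base amounts from the schedule: receiving stolen property $15,950; simple assault $1,500; armed robbery $338,000.
Stacking rule: sum of all bases. $15,950 + $1,500 + $338,000 = $355,450.
No adjustment factors apply to this defendant.
$355,450 is at or above the $5,500 minimum.

$355,450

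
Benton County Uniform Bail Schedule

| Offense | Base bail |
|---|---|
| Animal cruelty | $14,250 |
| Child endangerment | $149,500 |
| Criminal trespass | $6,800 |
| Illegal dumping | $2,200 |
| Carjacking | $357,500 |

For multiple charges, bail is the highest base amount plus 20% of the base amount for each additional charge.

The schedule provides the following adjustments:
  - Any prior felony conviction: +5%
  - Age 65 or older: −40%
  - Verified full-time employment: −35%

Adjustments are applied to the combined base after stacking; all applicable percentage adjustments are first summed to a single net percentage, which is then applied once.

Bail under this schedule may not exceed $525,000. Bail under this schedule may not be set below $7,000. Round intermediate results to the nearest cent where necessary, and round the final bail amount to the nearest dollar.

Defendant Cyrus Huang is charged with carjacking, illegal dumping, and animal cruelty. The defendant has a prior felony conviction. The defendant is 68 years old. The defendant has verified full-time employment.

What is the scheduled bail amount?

$108,237

Base amounts from the schedule: carjacking $357,500; illegal dumping $2,200; animal cruelty $14,250.
Stacking rule: highest base plus 20% of each additional charge. Highest is carjacking at $357,500. Additional: $2,200 × 20% = $440; $14,250 × 20% = $2,850. Combined base = $357,500 + $3,290 = $360,790.
Net percentage adjustment: +5% −40% −35% = −70%. $360,790 × 0.3 = $108,237.
$108,237 is within the $525,000 maximum.
$108,237 is at or above the $7,000 minimum.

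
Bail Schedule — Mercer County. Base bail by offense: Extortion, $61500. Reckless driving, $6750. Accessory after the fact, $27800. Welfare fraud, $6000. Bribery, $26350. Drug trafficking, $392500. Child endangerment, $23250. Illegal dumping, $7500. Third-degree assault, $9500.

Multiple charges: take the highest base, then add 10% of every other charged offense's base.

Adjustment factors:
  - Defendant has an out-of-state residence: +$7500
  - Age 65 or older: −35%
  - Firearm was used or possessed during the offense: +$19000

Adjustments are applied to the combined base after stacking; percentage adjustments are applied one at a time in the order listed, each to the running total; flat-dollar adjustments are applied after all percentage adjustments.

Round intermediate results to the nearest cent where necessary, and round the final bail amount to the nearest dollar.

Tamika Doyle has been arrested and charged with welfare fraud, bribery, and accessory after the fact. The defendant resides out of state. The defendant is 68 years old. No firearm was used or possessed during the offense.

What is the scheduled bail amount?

Base amounts from the schedule: welfare fraud $6000; bribery $26350; accessory after the fact $27800.
Stacking rule: highest base plus 10% of each additional charge. Highest is accessory after the fact at $27800. Additional: $6000 × 10% = $600; $26350 × 10% = $2635. Combined base = $27800 + $3235 = $31035.
Age 65 or older (−35%): $31035 × 0.65 = $20172.75.
Defendant has an out-of-state residence (+$7500 flat): $20172.75 + $7500 = $27672.75.
Rounded to the nearest dollar: $27673.

$27673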